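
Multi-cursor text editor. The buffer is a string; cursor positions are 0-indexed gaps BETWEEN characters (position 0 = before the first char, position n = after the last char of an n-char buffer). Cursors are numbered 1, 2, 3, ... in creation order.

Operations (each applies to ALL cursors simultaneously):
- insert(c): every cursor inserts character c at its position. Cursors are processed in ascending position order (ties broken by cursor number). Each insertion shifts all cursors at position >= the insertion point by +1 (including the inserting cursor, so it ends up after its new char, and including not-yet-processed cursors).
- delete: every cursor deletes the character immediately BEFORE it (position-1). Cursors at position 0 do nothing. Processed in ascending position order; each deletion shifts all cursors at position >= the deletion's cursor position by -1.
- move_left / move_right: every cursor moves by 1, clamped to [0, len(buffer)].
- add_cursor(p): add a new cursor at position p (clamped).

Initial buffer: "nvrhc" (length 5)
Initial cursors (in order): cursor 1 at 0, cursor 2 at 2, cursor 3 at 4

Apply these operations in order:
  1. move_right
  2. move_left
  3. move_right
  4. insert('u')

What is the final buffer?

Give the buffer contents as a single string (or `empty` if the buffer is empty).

After op 1 (move_right): buffer="nvrhc" (len 5), cursors c1@1 c2@3 c3@5, authorship .....
After op 2 (move_left): buffer="nvrhc" (len 5), cursors c1@0 c2@2 c3@4, authorship .....
After op 3 (move_right): buffer="nvrhc" (len 5), cursors c1@1 c2@3 c3@5, authorship .....
After op 4 (insert('u')): buffer="nuvruhcu" (len 8), cursors c1@2 c2@5 c3@8, authorship .1..2..3

Answer: nuvruhcu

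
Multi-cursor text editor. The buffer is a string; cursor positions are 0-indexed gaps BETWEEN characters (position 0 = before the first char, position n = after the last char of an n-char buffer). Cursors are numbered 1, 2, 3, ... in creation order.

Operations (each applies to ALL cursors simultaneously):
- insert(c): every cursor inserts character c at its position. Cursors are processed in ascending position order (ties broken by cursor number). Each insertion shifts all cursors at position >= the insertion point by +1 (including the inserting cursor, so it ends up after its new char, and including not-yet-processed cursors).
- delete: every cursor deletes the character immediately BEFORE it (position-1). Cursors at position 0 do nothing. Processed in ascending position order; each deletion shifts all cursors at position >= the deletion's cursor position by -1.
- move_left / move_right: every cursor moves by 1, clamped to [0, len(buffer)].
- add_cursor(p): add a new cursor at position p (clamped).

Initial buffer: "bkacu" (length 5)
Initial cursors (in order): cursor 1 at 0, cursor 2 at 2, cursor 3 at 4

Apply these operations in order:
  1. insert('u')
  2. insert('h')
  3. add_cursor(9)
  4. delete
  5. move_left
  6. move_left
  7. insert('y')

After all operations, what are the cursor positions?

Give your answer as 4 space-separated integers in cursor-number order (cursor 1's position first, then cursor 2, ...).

Answer: 1 4 8 8

Derivation:
After op 1 (insert('u')): buffer="ubkuacuu" (len 8), cursors c1@1 c2@4 c3@7, authorship 1..2..3.
After op 2 (insert('h')): buffer="uhbkuhacuhu" (len 11), cursors c1@2 c2@6 c3@10, authorship 11..22..33.
After op 3 (add_cursor(9)): buffer="uhbkuhacuhu" (len 11), cursors c1@2 c2@6 c4@9 c3@10, authorship 11..22..33.
After op 4 (delete): buffer="ubkuacu" (len 7), cursors c1@1 c2@4 c3@6 c4@6, authorship 1..2...
After op 5 (move_left): buffer="ubkuacu" (len 7), cursors c1@0 c2@3 c3@5 c4@5, authorship 1..2...
After op 6 (move_left): buffer="ubkuacu" (len 7), cursors c1@0 c2@2 c3@4 c4@4, authorship 1..2...
After op 7 (insert('y')): buffer="yubykuyyacu" (len 11), cursors c1@1 c2@4 c3@8 c4@8, authorship 11.2.234...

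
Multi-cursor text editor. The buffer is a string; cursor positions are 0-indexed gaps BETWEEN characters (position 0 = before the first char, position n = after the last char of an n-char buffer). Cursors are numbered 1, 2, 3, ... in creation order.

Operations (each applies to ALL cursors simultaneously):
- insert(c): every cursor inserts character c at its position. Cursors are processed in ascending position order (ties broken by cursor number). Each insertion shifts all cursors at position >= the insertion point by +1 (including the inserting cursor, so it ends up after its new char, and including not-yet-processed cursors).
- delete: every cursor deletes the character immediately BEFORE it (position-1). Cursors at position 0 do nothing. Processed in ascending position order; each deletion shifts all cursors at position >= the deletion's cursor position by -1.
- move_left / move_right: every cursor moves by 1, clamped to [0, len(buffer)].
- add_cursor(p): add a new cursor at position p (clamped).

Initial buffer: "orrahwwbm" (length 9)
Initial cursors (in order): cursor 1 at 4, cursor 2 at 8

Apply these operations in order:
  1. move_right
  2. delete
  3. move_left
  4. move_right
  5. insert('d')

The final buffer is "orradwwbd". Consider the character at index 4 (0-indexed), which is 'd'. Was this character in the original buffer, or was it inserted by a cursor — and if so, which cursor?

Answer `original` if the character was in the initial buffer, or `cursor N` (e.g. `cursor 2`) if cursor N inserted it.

Answer: cursor 1

Derivation:
After op 1 (move_right): buffer="orrahwwbm" (len 9), cursors c1@5 c2@9, authorship .........
After op 2 (delete): buffer="orrawwb" (len 7), cursors c1@4 c2@7, authorship .......
After op 3 (move_left): buffer="orrawwb" (len 7), cursors c1@3 c2@6, authorship .......
After op 4 (move_right): buffer="orrawwb" (len 7), cursors c1@4 c2@7, authorship .......
After op 5 (insert('d')): buffer="orradwwbd" (len 9), cursors c1@5 c2@9, authorship ....1...2
Authorship (.=original, N=cursor N): . . . . 1 . . . 2
Index 4: author = 1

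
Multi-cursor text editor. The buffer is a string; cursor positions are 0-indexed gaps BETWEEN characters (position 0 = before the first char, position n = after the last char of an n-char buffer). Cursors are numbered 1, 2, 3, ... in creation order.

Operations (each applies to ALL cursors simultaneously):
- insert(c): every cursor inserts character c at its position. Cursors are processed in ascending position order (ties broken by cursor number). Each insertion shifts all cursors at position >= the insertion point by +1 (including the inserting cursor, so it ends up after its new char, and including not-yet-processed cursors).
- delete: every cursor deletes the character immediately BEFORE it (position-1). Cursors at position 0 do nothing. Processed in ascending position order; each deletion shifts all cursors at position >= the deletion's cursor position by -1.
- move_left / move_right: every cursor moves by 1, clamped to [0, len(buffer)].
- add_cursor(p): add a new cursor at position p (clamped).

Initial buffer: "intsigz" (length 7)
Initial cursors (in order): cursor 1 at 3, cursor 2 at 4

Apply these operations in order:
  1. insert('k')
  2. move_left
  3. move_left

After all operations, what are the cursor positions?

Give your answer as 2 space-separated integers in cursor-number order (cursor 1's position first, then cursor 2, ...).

After op 1 (insert('k')): buffer="intkskigz" (len 9), cursors c1@4 c2@6, authorship ...1.2...
After op 2 (move_left): buffer="intkskigz" (len 9), cursors c1@3 c2@5, authorship ...1.2...
After op 3 (move_left): buffer="intkskigz" (len 9), cursors c1@2 c2@4, authorship ...1.2...

Answer: 2 4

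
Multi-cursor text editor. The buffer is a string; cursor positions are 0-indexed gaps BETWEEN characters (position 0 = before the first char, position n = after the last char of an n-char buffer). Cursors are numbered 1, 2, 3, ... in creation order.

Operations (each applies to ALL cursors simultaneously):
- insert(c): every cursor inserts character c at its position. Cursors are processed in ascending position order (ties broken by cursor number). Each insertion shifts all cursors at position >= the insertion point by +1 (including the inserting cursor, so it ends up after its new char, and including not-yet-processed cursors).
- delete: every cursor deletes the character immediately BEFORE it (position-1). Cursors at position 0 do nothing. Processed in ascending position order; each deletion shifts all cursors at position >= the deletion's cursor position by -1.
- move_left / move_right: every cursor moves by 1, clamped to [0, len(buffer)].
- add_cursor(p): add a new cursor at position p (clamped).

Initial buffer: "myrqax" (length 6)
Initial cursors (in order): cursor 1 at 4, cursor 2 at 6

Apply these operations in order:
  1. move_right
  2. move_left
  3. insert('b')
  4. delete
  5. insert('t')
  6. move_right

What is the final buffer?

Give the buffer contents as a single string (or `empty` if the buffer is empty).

After op 1 (move_right): buffer="myrqax" (len 6), cursors c1@5 c2@6, authorship ......
After op 2 (move_left): buffer="myrqax" (len 6), cursors c1@4 c2@5, authorship ......
After op 3 (insert('b')): buffer="myrqbabx" (len 8), cursors c1@5 c2@7, authorship ....1.2.
After op 4 (delete): buffer="myrqax" (len 6), cursors c1@4 c2@5, authorship ......
After op 5 (insert('t')): buffer="myrqtatx" (len 8), cursors c1@5 c2@7, authorship ....1.2.
After op 6 (move_right): buffer="myrqtatx" (len 8), cursors c1@6 c2@8, authorship ....1.2.

Answer: myrqtatx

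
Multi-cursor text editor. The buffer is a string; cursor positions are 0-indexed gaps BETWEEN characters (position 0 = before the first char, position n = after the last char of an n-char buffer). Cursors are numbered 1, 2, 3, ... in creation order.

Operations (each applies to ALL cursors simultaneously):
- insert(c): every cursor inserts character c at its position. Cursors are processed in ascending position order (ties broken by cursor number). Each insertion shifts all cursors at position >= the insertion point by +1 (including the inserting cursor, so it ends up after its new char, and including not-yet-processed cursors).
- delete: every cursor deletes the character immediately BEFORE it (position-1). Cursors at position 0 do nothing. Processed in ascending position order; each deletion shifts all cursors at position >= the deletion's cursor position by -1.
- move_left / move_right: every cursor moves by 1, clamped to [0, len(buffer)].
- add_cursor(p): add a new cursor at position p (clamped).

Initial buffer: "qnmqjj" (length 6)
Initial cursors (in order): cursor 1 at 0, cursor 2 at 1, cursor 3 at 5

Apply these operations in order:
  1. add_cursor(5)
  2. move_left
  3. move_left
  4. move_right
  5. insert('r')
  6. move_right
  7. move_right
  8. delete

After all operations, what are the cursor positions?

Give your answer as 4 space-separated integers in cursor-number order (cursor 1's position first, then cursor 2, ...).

After op 1 (add_cursor(5)): buffer="qnmqjj" (len 6), cursors c1@0 c2@1 c3@5 c4@5, authorship ......
After op 2 (move_left): buffer="qnmqjj" (len 6), cursors c1@0 c2@0 c3@4 c4@4, authorship ......
After op 3 (move_left): buffer="qnmqjj" (len 6), cursors c1@0 c2@0 c3@3 c4@3, authorship ......
After op 4 (move_right): buffer="qnmqjj" (len 6), cursors c1@1 c2@1 c3@4 c4@4, authorship ......
After op 5 (insert('r')): buffer="qrrnmqrrjj" (len 10), cursors c1@3 c2@3 c3@8 c4@8, authorship .12...34..
After op 6 (move_right): buffer="qrrnmqrrjj" (len 10), cursors c1@4 c2@4 c3@9 c4@9, authorship .12...34..
After op 7 (move_right): buffer="qrrnmqrrjj" (len 10), cursors c1@5 c2@5 c3@10 c4@10, authorship .12...34..
After op 8 (delete): buffer="qrrqrr" (len 6), cursors c1@3 c2@3 c3@6 c4@6, authorship .12.34

Answer: 3 3 6 6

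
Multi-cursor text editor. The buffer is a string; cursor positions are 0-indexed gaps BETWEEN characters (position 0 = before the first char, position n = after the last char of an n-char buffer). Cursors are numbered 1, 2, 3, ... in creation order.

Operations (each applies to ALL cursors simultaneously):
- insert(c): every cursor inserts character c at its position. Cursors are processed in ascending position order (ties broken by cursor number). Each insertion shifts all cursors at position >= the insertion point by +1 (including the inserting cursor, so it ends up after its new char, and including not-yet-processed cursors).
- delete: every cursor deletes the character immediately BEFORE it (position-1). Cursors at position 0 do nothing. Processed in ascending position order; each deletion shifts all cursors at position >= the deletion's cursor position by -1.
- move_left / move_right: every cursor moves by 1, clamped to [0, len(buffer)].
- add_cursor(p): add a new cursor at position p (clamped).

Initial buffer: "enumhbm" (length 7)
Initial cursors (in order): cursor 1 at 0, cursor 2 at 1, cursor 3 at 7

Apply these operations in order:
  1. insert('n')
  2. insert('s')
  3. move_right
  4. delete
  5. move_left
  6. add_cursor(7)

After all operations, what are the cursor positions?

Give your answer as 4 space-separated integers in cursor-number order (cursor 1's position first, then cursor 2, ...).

Answer: 1 3 9 7

Derivation:
After op 1 (insert('n')): buffer="nennumhbmn" (len 10), cursors c1@1 c2@3 c3@10, authorship 1.2......3
After op 2 (insert('s')): buffer="nsensnumhbmns" (len 13), cursors c1@2 c2@5 c3@13, authorship 11.22......33
After op 3 (move_right): buffer="nsensnumhbmns" (len 13), cursors c1@3 c2@6 c3@13, authorship 11.22......33
After op 4 (delete): buffer="nsnsumhbmn" (len 10), cursors c1@2 c2@4 c3@10, authorship 1122.....3
After op 5 (move_left): buffer="nsnsumhbmn" (len 10), cursors c1@1 c2@3 c3@9, authorship 1122.....3
After op 6 (add_cursor(7)): buffer="nsnsumhbmn" (len 10), cursors c1@1 c2@3 c4@7 c3@9, authorship 1122.....3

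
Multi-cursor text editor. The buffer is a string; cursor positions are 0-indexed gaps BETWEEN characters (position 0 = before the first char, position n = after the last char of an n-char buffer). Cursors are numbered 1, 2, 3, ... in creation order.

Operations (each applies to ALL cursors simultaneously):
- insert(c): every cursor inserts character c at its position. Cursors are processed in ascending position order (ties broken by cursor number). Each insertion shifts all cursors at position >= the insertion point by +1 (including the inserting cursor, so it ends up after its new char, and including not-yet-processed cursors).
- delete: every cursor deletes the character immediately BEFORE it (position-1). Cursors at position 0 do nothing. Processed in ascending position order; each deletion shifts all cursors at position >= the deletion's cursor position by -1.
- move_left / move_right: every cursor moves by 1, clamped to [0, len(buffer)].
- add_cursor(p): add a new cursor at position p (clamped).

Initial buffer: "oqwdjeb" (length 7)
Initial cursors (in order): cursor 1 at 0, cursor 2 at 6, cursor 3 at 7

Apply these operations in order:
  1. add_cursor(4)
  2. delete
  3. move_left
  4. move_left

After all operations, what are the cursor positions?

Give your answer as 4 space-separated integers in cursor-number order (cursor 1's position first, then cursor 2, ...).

Answer: 0 2 2 1

Derivation:
After op 1 (add_cursor(4)): buffer="oqwdjeb" (len 7), cursors c1@0 c4@4 c2@6 c3@7, authorship .......
After op 2 (delete): buffer="oqwj" (len 4), cursors c1@0 c4@3 c2@4 c3@4, authorship ....
After op 3 (move_left): buffer="oqwj" (len 4), cursors c1@0 c4@2 c2@3 c3@3, authorship ....
After op 4 (move_left): buffer="oqwj" (len 4), cursors c1@0 c4@1 c2@2 c3@2, authorship ....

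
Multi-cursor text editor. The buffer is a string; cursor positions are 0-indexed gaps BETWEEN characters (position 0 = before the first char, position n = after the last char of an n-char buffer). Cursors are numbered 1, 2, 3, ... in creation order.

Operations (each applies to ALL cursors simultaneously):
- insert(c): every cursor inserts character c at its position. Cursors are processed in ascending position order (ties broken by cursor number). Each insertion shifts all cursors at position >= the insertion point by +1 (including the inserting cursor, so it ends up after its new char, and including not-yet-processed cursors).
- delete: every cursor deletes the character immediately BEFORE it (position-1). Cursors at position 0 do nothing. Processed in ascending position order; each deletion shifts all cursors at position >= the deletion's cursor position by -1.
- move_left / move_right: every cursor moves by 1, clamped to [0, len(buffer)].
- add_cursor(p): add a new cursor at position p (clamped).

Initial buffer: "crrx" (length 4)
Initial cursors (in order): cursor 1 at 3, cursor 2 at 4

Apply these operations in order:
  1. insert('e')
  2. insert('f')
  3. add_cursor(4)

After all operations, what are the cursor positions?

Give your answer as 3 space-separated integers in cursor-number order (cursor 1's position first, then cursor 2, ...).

After op 1 (insert('e')): buffer="crrexe" (len 6), cursors c1@4 c2@6, authorship ...1.2
After op 2 (insert('f')): buffer="crrefxef" (len 8), cursors c1@5 c2@8, authorship ...11.22
After op 3 (add_cursor(4)): buffer="crrefxef" (len 8), cursors c3@4 c1@5 c2@8, authorship ...11.22

Answer: 5 8 4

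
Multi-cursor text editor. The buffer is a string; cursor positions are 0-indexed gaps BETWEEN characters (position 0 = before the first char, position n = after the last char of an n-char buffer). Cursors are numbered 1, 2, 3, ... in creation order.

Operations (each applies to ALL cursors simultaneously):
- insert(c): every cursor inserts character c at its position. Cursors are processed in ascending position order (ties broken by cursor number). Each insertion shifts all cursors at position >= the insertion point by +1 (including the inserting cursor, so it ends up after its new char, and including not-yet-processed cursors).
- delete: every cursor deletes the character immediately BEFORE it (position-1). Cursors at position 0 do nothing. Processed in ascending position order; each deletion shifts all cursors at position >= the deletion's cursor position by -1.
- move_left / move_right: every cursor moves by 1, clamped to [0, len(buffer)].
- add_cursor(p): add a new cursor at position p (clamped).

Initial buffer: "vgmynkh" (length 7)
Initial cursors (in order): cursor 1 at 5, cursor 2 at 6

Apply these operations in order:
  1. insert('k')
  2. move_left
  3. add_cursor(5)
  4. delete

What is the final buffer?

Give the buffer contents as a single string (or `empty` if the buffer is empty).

Answer: vgmkkh

Derivation:
After op 1 (insert('k')): buffer="vgmynkkkh" (len 9), cursors c1@6 c2@8, authorship .....1.2.
After op 2 (move_left): buffer="vgmynkkkh" (len 9), cursors c1@5 c2@7, authorship .....1.2.
After op 3 (add_cursor(5)): buffer="vgmynkkkh" (len 9), cursors c1@5 c3@5 c2@7, authorship .....1.2.
After op 4 (delete): buffer="vgmkkh" (len 6), cursors c1@3 c3@3 c2@4, authorship ...12.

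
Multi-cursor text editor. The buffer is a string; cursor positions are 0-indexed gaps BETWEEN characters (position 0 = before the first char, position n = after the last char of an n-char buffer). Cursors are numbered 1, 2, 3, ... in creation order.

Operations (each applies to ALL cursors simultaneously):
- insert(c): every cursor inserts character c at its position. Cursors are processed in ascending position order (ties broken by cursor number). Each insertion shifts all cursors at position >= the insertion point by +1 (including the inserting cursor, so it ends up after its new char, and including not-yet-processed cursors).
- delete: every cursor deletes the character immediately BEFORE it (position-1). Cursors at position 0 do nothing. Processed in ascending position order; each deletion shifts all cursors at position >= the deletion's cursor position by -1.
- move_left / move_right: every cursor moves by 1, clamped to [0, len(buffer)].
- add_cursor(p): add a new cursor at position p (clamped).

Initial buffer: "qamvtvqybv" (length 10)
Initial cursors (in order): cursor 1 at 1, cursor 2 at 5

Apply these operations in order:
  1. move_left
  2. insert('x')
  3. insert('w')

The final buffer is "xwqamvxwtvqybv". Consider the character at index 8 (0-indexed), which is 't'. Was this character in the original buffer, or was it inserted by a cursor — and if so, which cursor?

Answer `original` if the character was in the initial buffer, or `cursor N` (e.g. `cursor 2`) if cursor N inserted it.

After op 1 (move_left): buffer="qamvtvqybv" (len 10), cursors c1@0 c2@4, authorship ..........
After op 2 (insert('x')): buffer="xqamvxtvqybv" (len 12), cursors c1@1 c2@6, authorship 1....2......
After op 3 (insert('w')): buffer="xwqamvxwtvqybv" (len 14), cursors c1@2 c2@8, authorship 11....22......
Authorship (.=original, N=cursor N): 1 1 . . . . 2 2 . . . . . .
Index 8: author = original

Answer: original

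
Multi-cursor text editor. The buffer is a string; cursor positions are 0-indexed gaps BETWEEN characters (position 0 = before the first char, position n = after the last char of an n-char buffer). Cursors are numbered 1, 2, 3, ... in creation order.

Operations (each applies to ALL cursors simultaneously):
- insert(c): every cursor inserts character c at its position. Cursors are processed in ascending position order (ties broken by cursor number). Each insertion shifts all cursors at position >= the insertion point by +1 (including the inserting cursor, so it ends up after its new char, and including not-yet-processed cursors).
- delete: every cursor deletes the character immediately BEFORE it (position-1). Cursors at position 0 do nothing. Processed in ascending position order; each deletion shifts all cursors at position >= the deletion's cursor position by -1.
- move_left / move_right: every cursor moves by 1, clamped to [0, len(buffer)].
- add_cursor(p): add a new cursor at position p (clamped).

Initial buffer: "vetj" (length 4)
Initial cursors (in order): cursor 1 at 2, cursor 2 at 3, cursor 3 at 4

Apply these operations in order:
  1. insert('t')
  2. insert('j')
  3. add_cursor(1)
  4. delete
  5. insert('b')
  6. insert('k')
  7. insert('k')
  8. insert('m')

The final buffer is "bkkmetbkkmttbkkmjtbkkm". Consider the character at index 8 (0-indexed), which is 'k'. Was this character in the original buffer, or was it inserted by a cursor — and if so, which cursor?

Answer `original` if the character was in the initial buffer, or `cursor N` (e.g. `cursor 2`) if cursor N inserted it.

Answer: cursor 1

Derivation:
After op 1 (insert('t')): buffer="vetttjt" (len 7), cursors c1@3 c2@5 c3@7, authorship ..1.2.3
After op 2 (insert('j')): buffer="vetjttjjtj" (len 10), cursors c1@4 c2@7 c3@10, authorship ..11.22.33
After op 3 (add_cursor(1)): buffer="vetjttjjtj" (len 10), cursors c4@1 c1@4 c2@7 c3@10, authorship ..11.22.33
After op 4 (delete): buffer="etttjt" (len 6), cursors c4@0 c1@2 c2@4 c3@6, authorship .1.2.3
After op 5 (insert('b')): buffer="betbttbjtb" (len 10), cursors c4@1 c1@4 c2@7 c3@10, authorship 4.11.22.33
After op 6 (insert('k')): buffer="bketbkttbkjtbk" (len 14), cursors c4@2 c1@6 c2@10 c3@14, authorship 44.111.222.333
After op 7 (insert('k')): buffer="bkketbkkttbkkjtbkk" (len 18), cursors c4@3 c1@8 c2@13 c3@18, authorship 444.1111.2222.3333
After op 8 (insert('m')): buffer="bkkmetbkkmttbkkmjtbkkm" (len 22), cursors c4@4 c1@10 c2@16 c3@22, authorship 4444.11111.22222.33333
Authorship (.=original, N=cursor N): 4 4 4 4 . 1 1 1 1 1 . 2 2 2 2 2 . 3 3 3 3 3
Index 8: author = 1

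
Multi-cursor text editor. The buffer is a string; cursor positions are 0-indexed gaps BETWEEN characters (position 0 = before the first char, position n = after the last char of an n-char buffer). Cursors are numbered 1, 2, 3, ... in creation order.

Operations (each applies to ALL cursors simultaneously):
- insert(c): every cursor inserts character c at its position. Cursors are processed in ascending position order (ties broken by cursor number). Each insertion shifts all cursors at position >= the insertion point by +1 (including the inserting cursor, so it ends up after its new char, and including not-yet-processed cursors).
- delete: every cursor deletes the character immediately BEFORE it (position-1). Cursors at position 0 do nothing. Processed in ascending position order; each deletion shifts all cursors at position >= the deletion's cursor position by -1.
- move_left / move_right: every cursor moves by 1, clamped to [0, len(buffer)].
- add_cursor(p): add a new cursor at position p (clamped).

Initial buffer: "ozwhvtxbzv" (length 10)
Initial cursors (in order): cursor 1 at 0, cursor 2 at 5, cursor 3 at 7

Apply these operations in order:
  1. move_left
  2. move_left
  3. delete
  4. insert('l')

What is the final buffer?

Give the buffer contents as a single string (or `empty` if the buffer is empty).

After op 1 (move_left): buffer="ozwhvtxbzv" (len 10), cursors c1@0 c2@4 c3@6, authorship ..........
After op 2 (move_left): buffer="ozwhvtxbzv" (len 10), cursors c1@0 c2@3 c3@5, authorship ..........
After op 3 (delete): buffer="ozhtxbzv" (len 8), cursors c1@0 c2@2 c3@3, authorship ........
After op 4 (insert('l')): buffer="lozlhltxbzv" (len 11), cursors c1@1 c2@4 c3@6, authorship 1..2.3.....

Answer: lozlhltxbzv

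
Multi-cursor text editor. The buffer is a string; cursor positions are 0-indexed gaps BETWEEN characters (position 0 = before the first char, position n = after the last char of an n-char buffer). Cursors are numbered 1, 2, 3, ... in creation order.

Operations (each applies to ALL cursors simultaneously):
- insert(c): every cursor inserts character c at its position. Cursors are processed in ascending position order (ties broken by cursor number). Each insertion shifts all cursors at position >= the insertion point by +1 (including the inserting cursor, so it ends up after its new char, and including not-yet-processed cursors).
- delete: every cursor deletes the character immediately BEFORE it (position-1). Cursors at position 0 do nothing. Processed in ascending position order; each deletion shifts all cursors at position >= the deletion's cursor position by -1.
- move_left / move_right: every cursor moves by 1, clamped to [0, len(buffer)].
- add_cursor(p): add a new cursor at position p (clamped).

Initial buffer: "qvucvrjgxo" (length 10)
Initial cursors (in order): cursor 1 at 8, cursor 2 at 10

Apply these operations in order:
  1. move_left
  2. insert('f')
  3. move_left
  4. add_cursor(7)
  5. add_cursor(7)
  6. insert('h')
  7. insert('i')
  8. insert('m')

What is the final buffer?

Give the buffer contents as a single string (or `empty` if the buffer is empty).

Answer: qvucvrjhhhiiimmmfgxhimfo

Derivation:
After op 1 (move_left): buffer="qvucvrjgxo" (len 10), cursors c1@7 c2@9, authorship ..........
After op 2 (insert('f')): buffer="qvucvrjfgxfo" (len 12), cursors c1@8 c2@11, authorship .......1..2.
After op 3 (move_left): buffer="qvucvrjfgxfo" (len 12), cursors c1@7 c2@10, authorship .......1..2.
After op 4 (add_cursor(7)): buffer="qvucvrjfgxfo" (len 12), cursors c1@7 c3@7 c2@10, authorship .......1..2.
After op 5 (add_cursor(7)): buffer="qvucvrjfgxfo" (len 12), cursors c1@7 c3@7 c4@7 c2@10, authorship .......1..2.
After op 6 (insert('h')): buffer="qvucvrjhhhfgxhfo" (len 16), cursors c1@10 c3@10 c4@10 c2@14, authorship .......1341..22.
After op 7 (insert('i')): buffer="qvucvrjhhhiiifgxhifo" (len 20), cursors c1@13 c3@13 c4@13 c2@18, authorship .......1341341..222.
After op 8 (insert('m')): buffer="qvucvrjhhhiiimmmfgxhimfo" (len 24), cursors c1@16 c3@16 c4@16 c2@22, authorship .......1341341341..2222.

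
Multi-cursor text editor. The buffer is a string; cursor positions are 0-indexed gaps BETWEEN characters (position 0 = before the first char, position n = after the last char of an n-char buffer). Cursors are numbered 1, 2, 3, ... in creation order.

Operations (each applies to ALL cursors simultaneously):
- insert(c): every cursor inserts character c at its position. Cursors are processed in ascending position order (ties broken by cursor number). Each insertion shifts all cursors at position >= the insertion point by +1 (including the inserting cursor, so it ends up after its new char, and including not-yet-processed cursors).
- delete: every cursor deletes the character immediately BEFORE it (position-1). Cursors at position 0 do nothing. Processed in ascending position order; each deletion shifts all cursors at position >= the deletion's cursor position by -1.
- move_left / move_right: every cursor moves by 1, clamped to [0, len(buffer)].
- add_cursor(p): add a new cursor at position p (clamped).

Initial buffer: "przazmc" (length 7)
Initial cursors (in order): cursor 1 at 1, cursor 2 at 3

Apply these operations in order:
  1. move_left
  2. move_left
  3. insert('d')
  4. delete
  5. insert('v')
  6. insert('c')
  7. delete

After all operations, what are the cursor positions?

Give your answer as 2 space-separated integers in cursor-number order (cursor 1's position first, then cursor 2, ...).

Answer: 1 3

Derivation:
After op 1 (move_left): buffer="przazmc" (len 7), cursors c1@0 c2@2, authorship .......
After op 2 (move_left): buffer="przazmc" (len 7), cursors c1@0 c2@1, authorship .......
After op 3 (insert('d')): buffer="dpdrzazmc" (len 9), cursors c1@1 c2@3, authorship 1.2......
After op 4 (delete): buffer="przazmc" (len 7), cursors c1@0 c2@1, authorship .......
After op 5 (insert('v')): buffer="vpvrzazmc" (len 9), cursors c1@1 c2@3, authorship 1.2......
After op 6 (insert('c')): buffer="vcpvcrzazmc" (len 11), cursors c1@2 c2@5, authorship 11.22......
After op 7 (delete): buffer="vpvrzazmc" (len 9), cursors c1@1 c2@3, authorship 1.2......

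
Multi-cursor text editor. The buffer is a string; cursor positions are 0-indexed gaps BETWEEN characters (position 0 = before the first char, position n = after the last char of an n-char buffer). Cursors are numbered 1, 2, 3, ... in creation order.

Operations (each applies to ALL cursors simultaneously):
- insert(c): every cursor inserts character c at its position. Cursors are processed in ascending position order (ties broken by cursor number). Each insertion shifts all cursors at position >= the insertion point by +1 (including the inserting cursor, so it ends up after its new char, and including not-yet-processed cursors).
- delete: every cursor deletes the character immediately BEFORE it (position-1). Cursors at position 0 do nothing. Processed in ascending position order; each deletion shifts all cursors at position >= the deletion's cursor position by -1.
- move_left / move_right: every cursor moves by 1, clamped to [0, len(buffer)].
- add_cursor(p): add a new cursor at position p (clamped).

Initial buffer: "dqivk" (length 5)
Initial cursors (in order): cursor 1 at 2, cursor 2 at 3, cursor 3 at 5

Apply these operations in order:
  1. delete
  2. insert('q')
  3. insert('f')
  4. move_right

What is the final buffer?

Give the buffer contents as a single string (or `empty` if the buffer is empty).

Answer: dqqffvqf

Derivation:
After op 1 (delete): buffer="dv" (len 2), cursors c1@1 c2@1 c3@2, authorship ..
After op 2 (insert('q')): buffer="dqqvq" (len 5), cursors c1@3 c2@3 c3@5, authorship .12.3
After op 3 (insert('f')): buffer="dqqffvqf" (len 8), cursors c1@5 c2@5 c3@8, authorship .1212.33
After op 4 (move_right): buffer="dqqffvqf" (len 8), cursors c1@6 c2@6 c3@8, authorship .1212.33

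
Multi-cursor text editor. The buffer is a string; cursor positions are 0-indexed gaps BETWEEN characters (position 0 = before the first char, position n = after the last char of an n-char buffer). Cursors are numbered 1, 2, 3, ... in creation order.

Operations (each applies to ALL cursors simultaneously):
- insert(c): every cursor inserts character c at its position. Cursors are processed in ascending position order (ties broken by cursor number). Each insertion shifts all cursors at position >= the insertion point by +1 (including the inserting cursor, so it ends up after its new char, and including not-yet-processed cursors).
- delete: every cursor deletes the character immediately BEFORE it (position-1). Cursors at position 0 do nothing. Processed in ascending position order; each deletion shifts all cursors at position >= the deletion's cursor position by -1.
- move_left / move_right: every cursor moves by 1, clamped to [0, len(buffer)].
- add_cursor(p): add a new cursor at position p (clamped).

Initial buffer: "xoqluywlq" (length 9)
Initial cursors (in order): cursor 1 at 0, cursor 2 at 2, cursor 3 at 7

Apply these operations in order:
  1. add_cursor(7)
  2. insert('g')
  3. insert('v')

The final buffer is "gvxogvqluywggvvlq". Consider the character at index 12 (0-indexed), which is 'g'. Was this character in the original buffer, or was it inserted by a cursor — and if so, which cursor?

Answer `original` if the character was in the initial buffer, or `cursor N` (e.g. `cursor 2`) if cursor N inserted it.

After op 1 (add_cursor(7)): buffer="xoqluywlq" (len 9), cursors c1@0 c2@2 c3@7 c4@7, authorship .........
After op 2 (insert('g')): buffer="gxogqluywgglq" (len 13), cursors c1@1 c2@4 c3@11 c4@11, authorship 1..2.....34..
After op 3 (insert('v')): buffer="gvxogvqluywggvvlq" (len 17), cursors c1@2 c2@6 c3@15 c4@15, authorship 11..22.....3434..
Authorship (.=original, N=cursor N): 1 1 . . 2 2 . . . . . 3 4 3 4 . .
Index 12: author = 4

Answer: cursor 4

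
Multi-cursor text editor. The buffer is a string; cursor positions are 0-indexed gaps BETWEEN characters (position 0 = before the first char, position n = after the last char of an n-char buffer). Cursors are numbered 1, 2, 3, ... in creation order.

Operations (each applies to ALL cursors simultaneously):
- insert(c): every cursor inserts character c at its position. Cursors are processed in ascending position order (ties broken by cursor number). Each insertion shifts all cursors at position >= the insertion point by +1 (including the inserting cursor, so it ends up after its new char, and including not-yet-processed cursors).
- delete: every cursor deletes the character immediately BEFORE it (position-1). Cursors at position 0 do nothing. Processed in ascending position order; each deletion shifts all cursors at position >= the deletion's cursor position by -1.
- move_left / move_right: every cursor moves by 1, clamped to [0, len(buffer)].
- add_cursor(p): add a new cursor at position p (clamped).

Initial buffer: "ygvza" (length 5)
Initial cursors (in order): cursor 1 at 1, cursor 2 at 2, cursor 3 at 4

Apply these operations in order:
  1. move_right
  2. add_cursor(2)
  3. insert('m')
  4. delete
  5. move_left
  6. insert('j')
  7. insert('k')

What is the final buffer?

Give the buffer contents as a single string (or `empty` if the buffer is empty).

Answer: yjjkkgjkvzjka

Derivation:
After op 1 (move_right): buffer="ygvza" (len 5), cursors c1@2 c2@3 c3@5, authorship .....
After op 2 (add_cursor(2)): buffer="ygvza" (len 5), cursors c1@2 c4@2 c2@3 c3@5, authorship .....
After op 3 (insert('m')): buffer="ygmmvmzam" (len 9), cursors c1@4 c4@4 c2@6 c3@9, authorship ..14.2..3
After op 4 (delete): buffer="ygvza" (len 5), cursors c1@2 c4@2 c2@3 c3@5, authorship .....
After op 5 (move_left): buffer="ygvza" (len 5), cursors c1@1 c4@1 c2@2 c3@4, authorship .....
After op 6 (insert('j')): buffer="yjjgjvzja" (len 9), cursors c1@3 c4@3 c2@5 c3@8, authorship .14.2..3.
After op 7 (insert('k')): buffer="yjjkkgjkvzjka" (len 13), cursors c1@5 c4@5 c2@8 c3@12, authorship .1414.22..33.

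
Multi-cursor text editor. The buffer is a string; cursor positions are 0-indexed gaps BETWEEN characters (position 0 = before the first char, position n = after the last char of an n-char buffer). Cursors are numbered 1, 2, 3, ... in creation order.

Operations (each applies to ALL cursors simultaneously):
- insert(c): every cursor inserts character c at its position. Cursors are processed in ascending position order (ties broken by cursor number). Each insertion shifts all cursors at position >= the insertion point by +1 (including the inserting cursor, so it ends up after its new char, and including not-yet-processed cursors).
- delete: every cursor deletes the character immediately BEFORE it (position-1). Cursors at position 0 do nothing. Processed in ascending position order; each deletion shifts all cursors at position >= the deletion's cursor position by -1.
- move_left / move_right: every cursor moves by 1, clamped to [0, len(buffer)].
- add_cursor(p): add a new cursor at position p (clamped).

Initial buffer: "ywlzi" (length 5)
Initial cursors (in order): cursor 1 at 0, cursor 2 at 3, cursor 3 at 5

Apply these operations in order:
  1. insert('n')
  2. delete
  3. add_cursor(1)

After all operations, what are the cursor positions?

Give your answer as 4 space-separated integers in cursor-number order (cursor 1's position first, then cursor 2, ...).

After op 1 (insert('n')): buffer="nywlnzin" (len 8), cursors c1@1 c2@5 c3@8, authorship 1...2..3
After op 2 (delete): buffer="ywlzi" (len 5), cursors c1@0 c2@3 c3@5, authorship .....
After op 3 (add_cursor(1)): buffer="ywlzi" (len 5), cursors c1@0 c4@1 c2@3 c3@5, authorship .....

Answer: 0 3 5 1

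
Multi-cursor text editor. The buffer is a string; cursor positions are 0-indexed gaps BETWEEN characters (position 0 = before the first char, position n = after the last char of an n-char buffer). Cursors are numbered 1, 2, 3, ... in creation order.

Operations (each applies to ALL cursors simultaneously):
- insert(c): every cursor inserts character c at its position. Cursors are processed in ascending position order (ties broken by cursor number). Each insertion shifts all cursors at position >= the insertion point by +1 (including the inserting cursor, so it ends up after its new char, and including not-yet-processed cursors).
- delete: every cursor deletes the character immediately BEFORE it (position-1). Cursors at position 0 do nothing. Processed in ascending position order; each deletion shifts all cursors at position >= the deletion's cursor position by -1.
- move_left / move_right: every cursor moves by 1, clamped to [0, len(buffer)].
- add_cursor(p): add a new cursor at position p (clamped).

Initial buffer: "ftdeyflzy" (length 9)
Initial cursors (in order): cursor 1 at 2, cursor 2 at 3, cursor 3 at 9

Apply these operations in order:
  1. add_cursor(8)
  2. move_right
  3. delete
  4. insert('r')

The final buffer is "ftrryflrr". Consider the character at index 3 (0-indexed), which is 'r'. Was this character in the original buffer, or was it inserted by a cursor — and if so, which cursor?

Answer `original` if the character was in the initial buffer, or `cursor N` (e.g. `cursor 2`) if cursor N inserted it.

After op 1 (add_cursor(8)): buffer="ftdeyflzy" (len 9), cursors c1@2 c2@3 c4@8 c3@9, authorship .........
After op 2 (move_right): buffer="ftdeyflzy" (len 9), cursors c1@3 c2@4 c3@9 c4@9, authorship .........
After op 3 (delete): buffer="ftyfl" (len 5), cursors c1@2 c2@2 c3@5 c4@5, authorship .....
After op 4 (insert('r')): buffer="ftrryflrr" (len 9), cursors c1@4 c2@4 c3@9 c4@9, authorship ..12...34
Authorship (.=original, N=cursor N): . . 1 2 . . . 3 4
Index 3: author = 2

Answer: cursor 2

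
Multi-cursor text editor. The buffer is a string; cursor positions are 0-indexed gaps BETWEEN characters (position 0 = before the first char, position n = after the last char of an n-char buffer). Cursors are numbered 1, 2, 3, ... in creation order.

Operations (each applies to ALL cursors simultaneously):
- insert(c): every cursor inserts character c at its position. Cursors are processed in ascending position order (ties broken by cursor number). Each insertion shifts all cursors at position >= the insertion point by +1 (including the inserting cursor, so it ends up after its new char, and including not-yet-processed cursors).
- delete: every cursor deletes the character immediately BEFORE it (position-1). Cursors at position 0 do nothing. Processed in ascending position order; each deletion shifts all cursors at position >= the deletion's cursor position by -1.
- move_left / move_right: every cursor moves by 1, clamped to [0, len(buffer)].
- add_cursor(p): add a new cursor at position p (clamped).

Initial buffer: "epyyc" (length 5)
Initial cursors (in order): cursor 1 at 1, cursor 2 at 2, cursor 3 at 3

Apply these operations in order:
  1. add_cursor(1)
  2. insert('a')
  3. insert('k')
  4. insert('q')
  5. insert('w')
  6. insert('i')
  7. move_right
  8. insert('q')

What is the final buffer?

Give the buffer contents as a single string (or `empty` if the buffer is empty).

After op 1 (add_cursor(1)): buffer="epyyc" (len 5), cursors c1@1 c4@1 c2@2 c3@3, authorship .....
After op 2 (insert('a')): buffer="eaapayayc" (len 9), cursors c1@3 c4@3 c2@5 c3@7, authorship .14.2.3..
After op 3 (insert('k')): buffer="eaakkpakyakyc" (len 13), cursors c1@5 c4@5 c2@8 c3@11, authorship .1414.22.33..
After op 4 (insert('q')): buffer="eaakkqqpakqyakqyc" (len 17), cursors c1@7 c4@7 c2@11 c3@15, authorship .141414.222.333..
After op 5 (insert('w')): buffer="eaakkqqwwpakqwyakqwyc" (len 21), cursors c1@9 c4@9 c2@14 c3@19, authorship .14141414.2222.3333..
After op 6 (insert('i')): buffer="eaakkqqwwiipakqwiyakqwiyc" (len 25), cursors c1@11 c4@11 c2@17 c3@23, authorship .1414141414.22222.33333..
After op 7 (move_right): buffer="eaakkqqwwiipakqwiyakqwiyc" (len 25), cursors c1@12 c4@12 c2@18 c3@24, authorship .1414141414.22222.33333..
After op 8 (insert('q')): buffer="eaakkqqwwiipqqakqwiyqakqwiyqc" (len 29), cursors c1@14 c4@14 c2@21 c3@28, authorship .1414141414.1422222.233333.3.

Answer: eaakkqqwwiipqqakqwiyqakqwiyqc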